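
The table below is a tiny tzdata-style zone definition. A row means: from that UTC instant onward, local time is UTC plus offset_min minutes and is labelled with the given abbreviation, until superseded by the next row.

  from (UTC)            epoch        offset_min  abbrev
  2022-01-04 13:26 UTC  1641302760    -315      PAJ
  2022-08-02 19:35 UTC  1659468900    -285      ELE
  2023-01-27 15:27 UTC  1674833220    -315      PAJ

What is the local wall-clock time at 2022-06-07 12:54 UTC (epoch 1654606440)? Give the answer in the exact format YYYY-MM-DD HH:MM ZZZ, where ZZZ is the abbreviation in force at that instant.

Query: 2022-06-07 12:54 UTC
Rule 1/3 (PAJ, -05:15): 2022-01-04 13:26 UTC ≤ query < 2022-08-02 19:35 UTC
12·60 + 54 - 315 = 459 min
459 = 0·1440 + 459; 459 = 7·60 + 39 → 07:39, same day
→ 2022-06-07 07:39 PAJ

2022-06-07 07:39 PAJ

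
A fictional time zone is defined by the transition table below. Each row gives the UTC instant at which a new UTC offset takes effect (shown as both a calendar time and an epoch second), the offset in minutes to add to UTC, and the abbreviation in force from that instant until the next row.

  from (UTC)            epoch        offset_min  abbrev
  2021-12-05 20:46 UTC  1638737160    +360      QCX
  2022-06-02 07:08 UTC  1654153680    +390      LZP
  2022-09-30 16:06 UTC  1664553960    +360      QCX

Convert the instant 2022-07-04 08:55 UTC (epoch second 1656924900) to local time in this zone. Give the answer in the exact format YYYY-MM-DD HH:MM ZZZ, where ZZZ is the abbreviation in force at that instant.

2022-07-04 15:25 LZP

Query: 2022-07-04 08:55 UTC
Rule 2/3 (LZP, +06:30): 2022-06-02 07:08 UTC ≤ query < 2022-09-30 16:06 UTC
8·60 + 55 + 390 = 925 min
925 = 0·1440 + 925; 925 = 15·60 + 25 → 15:25, same day
→ 2022-07-04 15:25 LZP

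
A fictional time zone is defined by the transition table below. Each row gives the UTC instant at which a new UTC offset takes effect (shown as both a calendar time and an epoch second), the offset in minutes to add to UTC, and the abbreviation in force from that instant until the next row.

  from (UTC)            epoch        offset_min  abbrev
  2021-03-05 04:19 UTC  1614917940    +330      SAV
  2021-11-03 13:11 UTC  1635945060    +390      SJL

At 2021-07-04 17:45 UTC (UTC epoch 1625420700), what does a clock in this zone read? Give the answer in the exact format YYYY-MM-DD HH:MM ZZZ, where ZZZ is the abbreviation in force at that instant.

2021-07-04 23:15 SAV

Query: 2021-07-04 17:45 UTC
Rule 1/2 (SAV, +05:30): 2021-03-05 04:19 UTC ≤ query < 2021-11-03 13:11 UTC
17·60 + 45 + 330 = 1395 min
1395 = 0·1440 + 1395; 1395 = 23·60 + 15 → 23:15, same day
→ 2021-07-04 23:15 SAV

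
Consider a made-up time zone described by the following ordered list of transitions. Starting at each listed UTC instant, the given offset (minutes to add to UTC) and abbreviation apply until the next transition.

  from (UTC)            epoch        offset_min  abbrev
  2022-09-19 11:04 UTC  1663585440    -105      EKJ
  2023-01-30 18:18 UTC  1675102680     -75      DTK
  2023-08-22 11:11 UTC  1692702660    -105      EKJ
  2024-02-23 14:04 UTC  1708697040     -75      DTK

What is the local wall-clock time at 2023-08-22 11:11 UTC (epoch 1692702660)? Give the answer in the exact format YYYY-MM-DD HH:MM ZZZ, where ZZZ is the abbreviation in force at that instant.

Query: 2023-08-22 11:11 UTC
Rule 3/4 (EKJ, -01:45): 2023-08-22 11:11 UTC ≤ query < 2024-02-23 14:04 UTC
11·60 + 11 - 105 = 566 min
566 = 0·1440 + 566; 566 = 9·60 + 26 → 09:26, same day
→ 2023-08-22 09:26 EKJ

2023-08-22 09:26 EKJ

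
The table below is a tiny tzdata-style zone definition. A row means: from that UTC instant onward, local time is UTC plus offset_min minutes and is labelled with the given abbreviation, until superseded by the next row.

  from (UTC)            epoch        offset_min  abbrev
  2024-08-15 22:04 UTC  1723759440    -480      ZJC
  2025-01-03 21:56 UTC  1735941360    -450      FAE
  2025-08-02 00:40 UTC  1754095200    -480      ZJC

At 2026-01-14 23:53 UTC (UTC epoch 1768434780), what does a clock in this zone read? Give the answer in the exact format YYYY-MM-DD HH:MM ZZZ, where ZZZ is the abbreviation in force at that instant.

Query: 2026-01-14 23:53 UTC
Rule 3/3 (ZJC, -08:00): 2025-08-02 00:40 UTC ≤ query < +∞
23·60 + 53 - 480 = 953 min
953 = 0·1440 + 953; 953 = 15·60 + 53 → 15:53, same day
→ 2026-01-14 15:53 ZJC

2026-01-14 15:53 ZJC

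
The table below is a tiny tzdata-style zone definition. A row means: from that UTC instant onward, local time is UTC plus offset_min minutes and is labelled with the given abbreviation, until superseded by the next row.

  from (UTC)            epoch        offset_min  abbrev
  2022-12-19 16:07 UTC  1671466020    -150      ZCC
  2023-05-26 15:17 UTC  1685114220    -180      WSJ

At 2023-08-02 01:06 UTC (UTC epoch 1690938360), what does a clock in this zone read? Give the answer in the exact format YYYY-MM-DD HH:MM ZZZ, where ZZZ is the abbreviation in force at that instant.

2023-08-01 22:06 WSJ

Query: 2023-08-02 01:06 UTC
Rule 2/2 (WSJ, -03:00): 2023-05-26 15:17 UTC ≤ query < +∞
1·60 + 6 - 180 = -114 min
-114 = -1·1440 + 1326; 1326 = 22·60 + 6 → 22:06, 2023-08-02 - 1 day = 2023-08-01
→ 2023-08-01 22:06 WSJ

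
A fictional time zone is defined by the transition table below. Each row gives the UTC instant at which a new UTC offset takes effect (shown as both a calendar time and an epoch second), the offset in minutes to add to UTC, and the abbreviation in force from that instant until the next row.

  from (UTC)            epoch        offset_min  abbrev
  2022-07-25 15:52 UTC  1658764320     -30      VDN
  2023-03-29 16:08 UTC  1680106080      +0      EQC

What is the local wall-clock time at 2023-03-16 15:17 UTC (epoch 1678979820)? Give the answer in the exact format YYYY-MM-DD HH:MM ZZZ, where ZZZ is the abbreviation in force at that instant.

2023-03-16 14:47 VDN

Query: 2023-03-16 15:17 UTC
Rule 1/2 (VDN, -00:30): 2022-07-25 15:52 UTC ≤ query < 2023-03-29 16:08 UTC
15·60 + 17 - 30 = 887 min
887 = 0·1440 + 887; 887 = 14·60 + 47 → 14:47, same day
→ 2023-03-16 14:47 VDN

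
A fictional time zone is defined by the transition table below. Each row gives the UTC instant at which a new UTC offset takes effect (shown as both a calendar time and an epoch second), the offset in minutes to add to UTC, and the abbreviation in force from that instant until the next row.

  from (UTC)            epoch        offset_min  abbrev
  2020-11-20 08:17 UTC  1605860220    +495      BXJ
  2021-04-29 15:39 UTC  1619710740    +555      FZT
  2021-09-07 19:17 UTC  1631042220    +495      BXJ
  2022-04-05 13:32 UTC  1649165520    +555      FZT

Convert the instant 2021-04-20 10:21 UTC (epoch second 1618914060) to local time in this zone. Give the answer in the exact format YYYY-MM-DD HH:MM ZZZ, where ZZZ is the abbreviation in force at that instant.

2021-04-20 18:36 BXJ

Query: 2021-04-20 10:21 UTC
Rule 1/4 (BXJ, +08:15): 2020-11-20 08:17 UTC ≤ query < 2021-04-29 15:39 UTC
10·60 + 21 + 495 = 1116 min
1116 = 0·1440 + 1116; 1116 = 18·60 + 36 → 18:36, same day
→ 2021-04-20 18:36 BXJ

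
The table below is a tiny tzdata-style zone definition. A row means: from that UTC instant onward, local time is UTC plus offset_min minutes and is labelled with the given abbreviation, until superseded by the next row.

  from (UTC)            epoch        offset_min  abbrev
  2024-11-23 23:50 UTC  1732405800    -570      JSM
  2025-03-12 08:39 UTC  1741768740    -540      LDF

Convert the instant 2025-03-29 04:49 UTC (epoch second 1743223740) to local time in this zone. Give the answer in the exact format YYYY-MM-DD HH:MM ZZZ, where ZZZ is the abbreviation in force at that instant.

Query: 2025-03-29 04:49 UTC
Rule 2/2 (LDF, -09:00): 2025-03-12 08:39 UTC ≤ query < +∞
4·60 + 49 - 540 = -251 min
-251 = -1·1440 + 1189; 1189 = 19·60 + 49 → 19:49, 2025-03-29 - 1 day = 2025-03-28
→ 2025-03-28 19:49 LDF

2025-03-28 19:49 LDF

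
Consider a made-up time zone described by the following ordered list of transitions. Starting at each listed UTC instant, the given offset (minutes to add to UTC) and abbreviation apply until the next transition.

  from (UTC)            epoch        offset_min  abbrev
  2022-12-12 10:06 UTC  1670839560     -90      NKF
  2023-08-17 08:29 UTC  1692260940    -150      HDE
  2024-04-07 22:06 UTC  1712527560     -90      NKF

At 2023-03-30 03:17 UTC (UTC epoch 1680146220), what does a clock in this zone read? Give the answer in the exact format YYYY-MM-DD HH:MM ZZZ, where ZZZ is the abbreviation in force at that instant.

2023-03-30 01:47 NKF

Query: 2023-03-30 03:17 UTC
Rule 1/3 (NKF, -01:30): 2022-12-12 10:06 UTC ≤ query < 2023-08-17 08:29 UTC
3·60 + 17 - 90 = 107 min
107 = 0·1440 + 107; 107 = 1·60 + 47 → 01:47, same day
→ 2023-03-30 01:47 NKF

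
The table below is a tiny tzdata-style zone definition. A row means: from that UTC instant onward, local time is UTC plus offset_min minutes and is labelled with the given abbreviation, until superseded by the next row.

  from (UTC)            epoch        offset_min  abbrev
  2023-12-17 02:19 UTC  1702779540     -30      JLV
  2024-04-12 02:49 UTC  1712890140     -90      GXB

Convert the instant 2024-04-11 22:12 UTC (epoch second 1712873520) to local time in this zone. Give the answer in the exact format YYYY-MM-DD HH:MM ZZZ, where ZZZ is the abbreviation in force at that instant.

Query: 2024-04-11 22:12 UTC
Rule 1/2 (JLV, -00:30): 2023-12-17 02:19 UTC ≤ query < 2024-04-12 02:49 UTC
22·60 + 12 - 30 = 1302 min
1302 = 0·1440 + 1302; 1302 = 21·60 + 42 → 21:42, same day
→ 2024-04-11 21:42 JLV

2024-04-11 21:42 JLV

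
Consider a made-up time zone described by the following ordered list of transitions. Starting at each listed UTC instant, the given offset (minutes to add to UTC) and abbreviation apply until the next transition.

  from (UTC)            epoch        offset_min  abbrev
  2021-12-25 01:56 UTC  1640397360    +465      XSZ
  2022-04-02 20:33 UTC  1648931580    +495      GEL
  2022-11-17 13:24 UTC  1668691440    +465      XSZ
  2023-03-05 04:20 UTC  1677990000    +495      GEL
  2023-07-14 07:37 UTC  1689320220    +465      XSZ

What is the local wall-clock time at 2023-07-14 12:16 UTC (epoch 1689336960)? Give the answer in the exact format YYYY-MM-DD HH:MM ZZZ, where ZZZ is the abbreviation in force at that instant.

Query: 2023-07-14 12:16 UTC
Rule 5/5 (XSZ, +07:45): 2023-07-14 07:37 UTC ≤ query < +∞
12·60 + 16 + 465 = 1201 min
1201 = 0·1440 + 1201; 1201 = 20·60 + 1 → 20:01, same day
→ 2023-07-14 20:01 XSZ

2023-07-14 20:01 XSZ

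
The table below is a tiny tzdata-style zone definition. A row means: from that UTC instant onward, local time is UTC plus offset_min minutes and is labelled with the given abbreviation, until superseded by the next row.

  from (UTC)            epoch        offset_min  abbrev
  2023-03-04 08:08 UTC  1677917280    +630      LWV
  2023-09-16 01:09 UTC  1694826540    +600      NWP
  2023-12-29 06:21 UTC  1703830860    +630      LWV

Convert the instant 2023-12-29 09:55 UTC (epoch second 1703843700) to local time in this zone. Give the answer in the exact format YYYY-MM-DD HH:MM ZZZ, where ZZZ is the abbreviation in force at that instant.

Query: 2023-12-29 09:55 UTC
Rule 3/3 (LWV, +10:30): 2023-12-29 06:21 UTC ≤ query < +∞
9·60 + 55 + 630 = 1225 min
1225 = 0·1440 + 1225; 1225 = 20·60 + 25 → 20:25, same day
→ 2023-12-29 20:25 LWV

2023-12-29 20:25 LWV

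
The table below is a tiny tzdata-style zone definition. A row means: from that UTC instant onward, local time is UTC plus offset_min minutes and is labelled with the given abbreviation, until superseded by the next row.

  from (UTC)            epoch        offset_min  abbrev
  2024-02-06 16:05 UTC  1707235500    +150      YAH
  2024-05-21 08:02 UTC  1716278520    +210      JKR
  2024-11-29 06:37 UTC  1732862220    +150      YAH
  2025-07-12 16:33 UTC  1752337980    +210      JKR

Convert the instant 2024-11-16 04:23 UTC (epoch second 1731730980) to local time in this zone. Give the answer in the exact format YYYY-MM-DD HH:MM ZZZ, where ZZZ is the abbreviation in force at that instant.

Query: 2024-11-16 04:23 UTC
Rule 2/4 (JKR, +03:30): 2024-05-21 08:02 UTC ≤ query < 2024-11-29 06:37 UTC
4·60 + 23 + 210 = 473 min
473 = 0·1440 + 473; 473 = 7·60 + 53 → 07:53, same day
→ 2024-11-16 07:53 JKR

2024-11-16 07:53 JKR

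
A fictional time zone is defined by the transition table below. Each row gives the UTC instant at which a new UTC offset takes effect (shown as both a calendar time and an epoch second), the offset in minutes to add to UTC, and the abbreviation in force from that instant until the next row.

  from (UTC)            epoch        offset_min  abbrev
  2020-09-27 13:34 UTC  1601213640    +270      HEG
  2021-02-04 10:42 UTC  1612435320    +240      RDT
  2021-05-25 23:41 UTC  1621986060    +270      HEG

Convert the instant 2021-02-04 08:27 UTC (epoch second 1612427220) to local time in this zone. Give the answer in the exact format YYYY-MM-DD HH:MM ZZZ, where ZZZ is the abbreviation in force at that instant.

2021-02-04 12:57 HEG

Query: 2021-02-04 08:27 UTC
Rule 1/3 (HEG, +04:30): 2020-09-27 13:34 UTC ≤ query < 2021-02-04 10:42 UTC
8·60 + 27 + 270 = 777 min
777 = 0·1440 + 777; 777 = 12·60 + 57 → 12:57, same day
→ 2021-02-04 12:57 HEG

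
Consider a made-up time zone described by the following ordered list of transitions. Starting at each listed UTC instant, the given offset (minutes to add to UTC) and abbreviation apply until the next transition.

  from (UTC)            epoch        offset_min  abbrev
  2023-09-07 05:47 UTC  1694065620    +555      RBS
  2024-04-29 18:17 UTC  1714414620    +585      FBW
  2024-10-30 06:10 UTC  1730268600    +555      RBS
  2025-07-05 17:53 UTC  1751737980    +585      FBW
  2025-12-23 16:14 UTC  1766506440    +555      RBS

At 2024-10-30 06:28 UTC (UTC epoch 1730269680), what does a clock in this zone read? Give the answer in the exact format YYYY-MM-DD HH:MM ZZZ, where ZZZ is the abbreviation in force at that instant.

Query: 2024-10-30 06:28 UTC
Rule 3/5 (RBS, +09:15): 2024-10-30 06:10 UTC ≤ query < 2025-07-05 17:53 UTC
6·60 + 28 + 555 = 943 min
943 = 0·1440 + 943; 943 = 15·60 + 43 → 15:43, same day
→ 2024-10-30 15:43 RBS

2024-10-30 15:43 RBS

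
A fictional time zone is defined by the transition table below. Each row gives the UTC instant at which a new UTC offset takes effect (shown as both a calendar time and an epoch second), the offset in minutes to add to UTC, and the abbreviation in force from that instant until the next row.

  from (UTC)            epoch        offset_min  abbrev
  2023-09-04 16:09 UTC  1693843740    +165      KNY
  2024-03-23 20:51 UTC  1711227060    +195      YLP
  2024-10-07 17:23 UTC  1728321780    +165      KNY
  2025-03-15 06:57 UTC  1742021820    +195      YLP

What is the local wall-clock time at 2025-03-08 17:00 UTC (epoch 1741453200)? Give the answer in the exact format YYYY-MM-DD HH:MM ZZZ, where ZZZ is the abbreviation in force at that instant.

2025-03-08 19:45 KNY

Query: 2025-03-08 17:00 UTC
Rule 3/4 (KNY, +02:45): 2024-10-07 17:23 UTC ≤ query < 2025-03-15 06:57 UTC
17·60 + 0 + 165 = 1185 min
1185 = 0·1440 + 1185; 1185 = 19·60 + 45 → 19:45, same day
→ 2025-03-08 19:45 KNY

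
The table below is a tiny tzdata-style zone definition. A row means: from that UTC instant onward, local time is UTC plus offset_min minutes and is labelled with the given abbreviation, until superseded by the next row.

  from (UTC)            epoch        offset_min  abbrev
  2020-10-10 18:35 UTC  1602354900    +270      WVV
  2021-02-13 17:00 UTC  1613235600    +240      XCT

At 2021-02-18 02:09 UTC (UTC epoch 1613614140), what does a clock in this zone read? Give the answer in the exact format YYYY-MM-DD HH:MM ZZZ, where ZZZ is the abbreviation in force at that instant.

Query: 2021-02-18 02:09 UTC
Rule 2/2 (XCT, +04:00): 2021-02-13 17:00 UTC ≤ query < +∞
2·60 + 9 + 240 = 369 min
369 = 0·1440 + 369; 369 = 6·60 + 9 → 06:09, same day
→ 2021-02-18 06:09 XCT

2021-02-18 06:09 XCT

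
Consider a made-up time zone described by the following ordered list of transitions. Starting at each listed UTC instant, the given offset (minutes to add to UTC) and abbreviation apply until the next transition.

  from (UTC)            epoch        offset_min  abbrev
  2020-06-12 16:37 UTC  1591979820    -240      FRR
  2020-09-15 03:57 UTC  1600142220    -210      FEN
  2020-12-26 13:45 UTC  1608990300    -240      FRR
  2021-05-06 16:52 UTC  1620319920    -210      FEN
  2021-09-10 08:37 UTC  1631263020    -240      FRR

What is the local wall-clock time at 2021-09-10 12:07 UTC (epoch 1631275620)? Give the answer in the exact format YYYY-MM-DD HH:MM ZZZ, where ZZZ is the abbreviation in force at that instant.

2021-09-10 08:07 FRR

Query: 2021-09-10 12:07 UTC
Rule 5/5 (FRR, -04:00): 2021-09-10 08:37 UTC ≤ query < +∞
12·60 + 7 - 240 = 487 min
487 = 0·1440 + 487; 487 = 8·60 + 7 → 08:07, same day
→ 2021-09-10 08:07 FRR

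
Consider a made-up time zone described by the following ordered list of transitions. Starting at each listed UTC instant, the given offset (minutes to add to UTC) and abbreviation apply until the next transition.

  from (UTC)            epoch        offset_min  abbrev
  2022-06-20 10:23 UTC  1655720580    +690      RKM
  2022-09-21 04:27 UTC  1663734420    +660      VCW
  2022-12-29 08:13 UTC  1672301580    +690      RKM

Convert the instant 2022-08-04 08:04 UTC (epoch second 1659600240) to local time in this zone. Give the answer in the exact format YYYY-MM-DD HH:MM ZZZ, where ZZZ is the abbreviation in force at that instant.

Query: 2022-08-04 08:04 UTC
Rule 1/3 (RKM, +11:30): 2022-06-20 10:23 UTC ≤ query < 2022-09-21 04:27 UTC
8·60 + 4 + 690 = 1174 min
1174 = 0·1440 + 1174; 1174 = 19·60 + 34 → 19:34, same day
→ 2022-08-04 19:34 RKM

2022-08-04 19:34 RKM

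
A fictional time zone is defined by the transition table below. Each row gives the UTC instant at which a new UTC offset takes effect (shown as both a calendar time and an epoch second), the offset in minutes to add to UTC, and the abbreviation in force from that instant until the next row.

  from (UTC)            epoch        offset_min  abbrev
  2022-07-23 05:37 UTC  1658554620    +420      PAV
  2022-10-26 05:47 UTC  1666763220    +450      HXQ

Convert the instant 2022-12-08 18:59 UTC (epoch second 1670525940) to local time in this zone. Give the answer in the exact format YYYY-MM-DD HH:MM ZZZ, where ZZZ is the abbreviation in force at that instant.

2022-12-09 02:29 HXQ

Query: 2022-12-08 18:59 UTC
Rule 2/2 (HXQ, +07:30): 2022-10-26 05:47 UTC ≤ query < +∞
18·60 + 59 + 450 = 1589 min
1589 = 1·1440 + 149; 149 = 2·60 + 29 → 02:29, 2022-12-08 + 1 day = 2022-12-09
→ 2022-12-09 02:29 HXQ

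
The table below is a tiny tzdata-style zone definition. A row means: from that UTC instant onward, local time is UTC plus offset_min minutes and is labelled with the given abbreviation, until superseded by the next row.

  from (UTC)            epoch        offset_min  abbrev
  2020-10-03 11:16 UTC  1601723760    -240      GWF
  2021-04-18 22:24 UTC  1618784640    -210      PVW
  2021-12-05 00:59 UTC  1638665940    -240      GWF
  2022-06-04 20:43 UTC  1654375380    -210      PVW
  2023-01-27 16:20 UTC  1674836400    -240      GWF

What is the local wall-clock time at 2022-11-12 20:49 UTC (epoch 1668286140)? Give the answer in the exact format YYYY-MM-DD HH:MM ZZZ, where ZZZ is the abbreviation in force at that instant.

2022-11-12 17:19 PVW

Query: 2022-11-12 20:49 UTC
Rule 4/5 (PVW, -03:30): 2022-06-04 20:43 UTC ≤ query < 2023-01-27 16:20 UTC
20·60 + 49 - 210 = 1039 min
1039 = 0·1440 + 1039; 1039 = 17·60 + 19 → 17:19, same day
→ 2022-11-12 17:19 PVW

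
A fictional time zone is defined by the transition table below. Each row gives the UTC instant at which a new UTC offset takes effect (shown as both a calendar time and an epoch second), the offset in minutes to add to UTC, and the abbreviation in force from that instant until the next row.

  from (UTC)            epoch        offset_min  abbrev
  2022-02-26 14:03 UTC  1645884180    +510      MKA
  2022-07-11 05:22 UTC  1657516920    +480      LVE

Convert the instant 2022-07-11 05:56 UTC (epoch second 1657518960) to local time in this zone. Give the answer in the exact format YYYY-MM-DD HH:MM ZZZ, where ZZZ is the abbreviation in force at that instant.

Query: 2022-07-11 05:56 UTC
Rule 2/2 (LVE, +08:00): 2022-07-11 05:22 UTC ≤ query < +∞
5·60 + 56 + 480 = 836 min
836 = 0·1440 + 836; 836 = 13·60 + 56 → 13:56, same day
→ 2022-07-11 13:56 LVE

2022-07-11 13:56 LVE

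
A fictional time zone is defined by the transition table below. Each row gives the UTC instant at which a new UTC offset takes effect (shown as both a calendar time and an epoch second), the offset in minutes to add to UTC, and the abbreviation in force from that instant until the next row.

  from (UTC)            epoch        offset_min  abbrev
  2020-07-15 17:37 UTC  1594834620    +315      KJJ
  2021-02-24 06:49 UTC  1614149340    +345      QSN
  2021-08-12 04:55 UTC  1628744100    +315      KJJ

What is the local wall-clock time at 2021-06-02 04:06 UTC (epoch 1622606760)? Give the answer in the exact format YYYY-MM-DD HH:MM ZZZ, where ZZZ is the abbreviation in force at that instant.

2021-06-02 09:51 QSN

Query: 2021-06-02 04:06 UTC
Rule 2/3 (QSN, +05:45): 2021-02-24 06:49 UTC ≤ query < 2021-08-12 04:55 UTC
4·60 + 6 + 345 = 591 min
591 = 0·1440 + 591; 591 = 9·60 + 51 → 09:51, same day
→ 2021-06-02 09:51 QSN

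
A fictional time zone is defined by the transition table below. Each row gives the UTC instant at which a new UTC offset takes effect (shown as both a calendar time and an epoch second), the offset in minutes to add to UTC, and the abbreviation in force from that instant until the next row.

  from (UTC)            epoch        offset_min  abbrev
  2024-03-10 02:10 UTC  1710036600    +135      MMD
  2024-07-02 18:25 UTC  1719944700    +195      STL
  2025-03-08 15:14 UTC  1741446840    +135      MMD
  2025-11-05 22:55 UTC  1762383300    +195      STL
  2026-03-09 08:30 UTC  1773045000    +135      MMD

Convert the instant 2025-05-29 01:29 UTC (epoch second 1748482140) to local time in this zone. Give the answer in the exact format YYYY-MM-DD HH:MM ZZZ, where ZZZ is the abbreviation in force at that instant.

Query: 2025-05-29 01:29 UTC
Rule 3/5 (MMD, +02:15): 2025-03-08 15:14 UTC ≤ query < 2025-11-05 22:55 UTC
1·60 + 29 + 135 = 224 min
224 = 0·1440 + 224; 224 = 3·60 + 44 → 03:44, same day
→ 2025-05-29 03:44 MMD

2025-05-29 03:44 MMD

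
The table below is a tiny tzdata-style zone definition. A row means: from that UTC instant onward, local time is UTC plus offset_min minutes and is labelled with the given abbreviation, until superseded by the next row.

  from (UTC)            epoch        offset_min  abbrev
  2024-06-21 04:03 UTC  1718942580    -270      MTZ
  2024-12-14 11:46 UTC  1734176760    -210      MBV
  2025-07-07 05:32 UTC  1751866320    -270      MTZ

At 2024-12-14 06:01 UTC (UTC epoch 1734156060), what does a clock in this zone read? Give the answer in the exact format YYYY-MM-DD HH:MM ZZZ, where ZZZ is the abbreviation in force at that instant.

2024-12-14 01:31 MTZ

Query: 2024-12-14 06:01 UTC
Rule 1/3 (MTZ, -04:30): 2024-06-21 04:03 UTC ≤ query < 2024-12-14 11:46 UTC
6·60 + 1 - 270 = 91 min
91 = 0·1440 + 91; 91 = 1·60 + 31 → 01:31, same day
→ 2024-12-14 01:31 MTZ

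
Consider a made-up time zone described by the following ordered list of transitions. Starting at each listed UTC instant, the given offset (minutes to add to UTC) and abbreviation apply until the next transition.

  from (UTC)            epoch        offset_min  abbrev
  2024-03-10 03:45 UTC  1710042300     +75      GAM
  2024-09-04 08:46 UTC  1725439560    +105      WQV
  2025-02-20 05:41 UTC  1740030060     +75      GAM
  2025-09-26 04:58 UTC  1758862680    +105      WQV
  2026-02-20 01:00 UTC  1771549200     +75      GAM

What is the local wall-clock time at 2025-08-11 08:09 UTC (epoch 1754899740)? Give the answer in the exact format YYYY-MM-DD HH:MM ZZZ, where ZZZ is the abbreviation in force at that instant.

Query: 2025-08-11 08:09 UTC
Rule 3/5 (GAM, +01:15): 2025-02-20 05:41 UTC ≤ query < 2025-09-26 04:58 UTC
8·60 + 9 + 75 = 564 min
564 = 0·1440 + 564; 564 = 9·60 + 24 → 09:24, same day
→ 2025-08-11 09:24 GAM

2025-08-11 09:24 GAM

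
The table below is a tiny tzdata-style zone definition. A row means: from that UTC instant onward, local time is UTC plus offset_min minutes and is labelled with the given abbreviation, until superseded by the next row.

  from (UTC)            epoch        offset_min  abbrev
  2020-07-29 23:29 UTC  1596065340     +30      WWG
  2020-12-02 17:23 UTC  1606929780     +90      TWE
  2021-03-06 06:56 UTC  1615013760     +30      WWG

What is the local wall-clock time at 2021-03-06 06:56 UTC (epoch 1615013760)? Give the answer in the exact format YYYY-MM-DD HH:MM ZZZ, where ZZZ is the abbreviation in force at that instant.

2021-03-06 07:26 WWG

Query: 2021-03-06 06:56 UTC
Rule 3/3 (WWG, +00:30): 2021-03-06 06:56 UTC ≤ query < +∞
6·60 + 56 + 30 = 446 min
446 = 0·1440 + 446; 446 = 7·60 + 26 → 07:26, same day
→ 2021-03-06 07:26 WWG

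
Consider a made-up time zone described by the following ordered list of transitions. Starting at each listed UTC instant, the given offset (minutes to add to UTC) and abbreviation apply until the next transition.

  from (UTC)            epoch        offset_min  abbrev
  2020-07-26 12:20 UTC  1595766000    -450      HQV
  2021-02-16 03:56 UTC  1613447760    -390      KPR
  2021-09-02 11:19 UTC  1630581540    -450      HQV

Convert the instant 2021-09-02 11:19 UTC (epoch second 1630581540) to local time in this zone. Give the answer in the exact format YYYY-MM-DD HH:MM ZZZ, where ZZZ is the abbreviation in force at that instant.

Query: 2021-09-02 11:19 UTC
Rule 3/3 (HQV, -07:30): 2021-09-02 11:19 UTC ≤ query < +∞
11·60 + 19 - 450 = 229 min
229 = 0·1440 + 229; 229 = 3·60 + 49 → 03:49, same day
→ 2021-09-02 03:49 HQV

2021-09-02 03:49 HQV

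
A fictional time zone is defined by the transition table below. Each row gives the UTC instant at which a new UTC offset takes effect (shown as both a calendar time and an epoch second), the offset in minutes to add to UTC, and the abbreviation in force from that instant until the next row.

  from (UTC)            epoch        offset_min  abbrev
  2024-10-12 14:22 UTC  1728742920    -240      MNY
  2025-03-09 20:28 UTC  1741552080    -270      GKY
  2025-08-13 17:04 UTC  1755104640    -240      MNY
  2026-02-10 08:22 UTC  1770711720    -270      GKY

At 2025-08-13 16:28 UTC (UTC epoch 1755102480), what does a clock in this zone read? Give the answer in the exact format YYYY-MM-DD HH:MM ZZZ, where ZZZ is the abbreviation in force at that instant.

Query: 2025-08-13 16:28 UTC
Rule 2/4 (GKY, -04:30): 2025-03-09 20:28 UTC ≤ query < 2025-08-13 17:04 UTC
16·60 + 28 - 270 = 718 min
718 = 0·1440 + 718; 718 = 11·60 + 58 → 11:58, same day
→ 2025-08-13 11:58 GKY

2025-08-13 11:58 GKY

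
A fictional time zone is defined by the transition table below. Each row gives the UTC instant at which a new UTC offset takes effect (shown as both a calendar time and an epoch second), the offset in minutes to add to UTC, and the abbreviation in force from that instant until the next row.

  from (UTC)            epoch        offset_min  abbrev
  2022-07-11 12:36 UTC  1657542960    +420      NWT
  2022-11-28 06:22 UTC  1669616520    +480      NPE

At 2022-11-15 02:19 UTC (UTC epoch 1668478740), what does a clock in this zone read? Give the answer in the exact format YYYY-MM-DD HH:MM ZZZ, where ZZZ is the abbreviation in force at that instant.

2022-11-15 09:19 NWT

Query: 2022-11-15 02:19 UTC
Rule 1/2 (NWT, +07:00): 2022-07-11 12:36 UTC ≤ query < 2022-11-28 06:22 UTC
2·60 + 19 + 420 = 559 min
559 = 0·1440 + 559; 559 = 9·60 + 19 → 09:19, same day
→ 2022-11-15 09:19 NWT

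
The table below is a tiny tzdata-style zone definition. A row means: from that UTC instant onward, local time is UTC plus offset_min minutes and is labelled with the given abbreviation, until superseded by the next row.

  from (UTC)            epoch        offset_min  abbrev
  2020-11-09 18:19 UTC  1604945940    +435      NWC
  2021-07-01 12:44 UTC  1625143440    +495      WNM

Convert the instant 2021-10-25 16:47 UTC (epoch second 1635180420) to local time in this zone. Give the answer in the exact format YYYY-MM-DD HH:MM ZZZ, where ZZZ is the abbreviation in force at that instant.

Query: 2021-10-25 16:47 UTC
Rule 2/2 (WNM, +08:15): 2021-07-01 12:44 UTC ≤ query < +∞
16·60 + 47 + 495 = 1502 min
1502 = 1·1440 + 62; 62 = 1·60 + 2 → 01:02, 2021-10-25 + 1 day = 2021-10-26
→ 2021-10-26 01:02 WNM

2021-10-26 01:02 WNM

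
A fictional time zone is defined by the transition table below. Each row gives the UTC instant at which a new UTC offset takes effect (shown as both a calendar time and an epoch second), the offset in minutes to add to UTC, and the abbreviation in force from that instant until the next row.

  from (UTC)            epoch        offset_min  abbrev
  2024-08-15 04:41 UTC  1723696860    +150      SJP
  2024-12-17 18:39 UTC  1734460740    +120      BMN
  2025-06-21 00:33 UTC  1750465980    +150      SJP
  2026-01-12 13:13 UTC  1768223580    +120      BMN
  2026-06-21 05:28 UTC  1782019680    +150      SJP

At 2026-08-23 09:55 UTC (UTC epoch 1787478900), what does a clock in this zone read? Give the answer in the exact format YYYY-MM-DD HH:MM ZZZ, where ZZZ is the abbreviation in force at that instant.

2026-08-23 12:25 SJP

Query: 2026-08-23 09:55 UTC
Rule 5/5 (SJP, +02:30): 2026-06-21 05:28 UTC ≤ query < +∞
9·60 + 55 + 150 = 745 min
745 = 0·1440 + 745; 745 = 12·60 + 25 → 12:25, same day
→ 2026-08-23 12:25 SJP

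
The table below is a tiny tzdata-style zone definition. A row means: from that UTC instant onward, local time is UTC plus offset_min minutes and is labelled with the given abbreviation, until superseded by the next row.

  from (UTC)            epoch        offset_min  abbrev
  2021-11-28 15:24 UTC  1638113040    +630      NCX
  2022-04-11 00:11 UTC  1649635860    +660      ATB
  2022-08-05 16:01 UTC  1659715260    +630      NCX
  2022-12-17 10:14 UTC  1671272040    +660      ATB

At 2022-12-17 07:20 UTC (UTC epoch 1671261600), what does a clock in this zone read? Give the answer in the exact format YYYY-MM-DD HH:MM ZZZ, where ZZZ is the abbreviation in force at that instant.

2022-12-17 17:50 NCX

Query: 2022-12-17 07:20 UTC
Rule 3/4 (NCX, +10:30): 2022-08-05 16:01 UTC ≤ query < 2022-12-17 10:14 UTC
7·60 + 20 + 630 = 1070 min
1070 = 0·1440 + 1070; 1070 = 17·60 + 50 → 17:50, same day
→ 2022-12-17 17:50 NCX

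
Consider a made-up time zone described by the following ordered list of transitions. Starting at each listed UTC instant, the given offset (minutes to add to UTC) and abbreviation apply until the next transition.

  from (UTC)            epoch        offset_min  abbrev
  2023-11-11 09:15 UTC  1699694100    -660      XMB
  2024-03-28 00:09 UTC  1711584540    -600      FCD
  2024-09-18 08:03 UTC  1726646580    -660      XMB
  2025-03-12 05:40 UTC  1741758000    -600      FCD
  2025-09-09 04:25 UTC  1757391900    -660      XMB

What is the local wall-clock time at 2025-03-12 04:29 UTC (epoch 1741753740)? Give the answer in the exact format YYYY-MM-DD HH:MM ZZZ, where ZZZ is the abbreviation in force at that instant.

2025-03-11 17:29 XMB

Query: 2025-03-12 04:29 UTC
Rule 3/5 (XMB, -11:00): 2024-09-18 08:03 UTC ≤ query < 2025-03-12 05:40 UTC
4·60 + 29 - 660 = -391 min
-391 = -1·1440 + 1049; 1049 = 17·60 + 29 → 17:29, 2025-03-12 - 1 day = 2025-03-11
→ 2025-03-11 17:29 XMB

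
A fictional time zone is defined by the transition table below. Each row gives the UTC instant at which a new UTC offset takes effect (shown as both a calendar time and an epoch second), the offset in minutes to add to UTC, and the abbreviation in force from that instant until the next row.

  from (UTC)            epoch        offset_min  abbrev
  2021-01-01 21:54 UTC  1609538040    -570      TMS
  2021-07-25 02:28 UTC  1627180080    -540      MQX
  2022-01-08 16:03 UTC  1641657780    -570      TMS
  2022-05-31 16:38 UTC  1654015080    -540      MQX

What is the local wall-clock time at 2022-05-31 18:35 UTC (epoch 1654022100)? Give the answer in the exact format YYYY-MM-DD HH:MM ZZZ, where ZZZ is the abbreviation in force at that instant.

2022-05-31 09:35 MQX

Query: 2022-05-31 18:35 UTC
Rule 4/4 (MQX, -09:00): 2022-05-31 16:38 UTC ≤ query < +∞
18·60 + 35 - 540 = 575 min
575 = 0·1440 + 575; 575 = 9·60 + 35 → 09:35, same day
→ 2022-05-31 09:35 MQX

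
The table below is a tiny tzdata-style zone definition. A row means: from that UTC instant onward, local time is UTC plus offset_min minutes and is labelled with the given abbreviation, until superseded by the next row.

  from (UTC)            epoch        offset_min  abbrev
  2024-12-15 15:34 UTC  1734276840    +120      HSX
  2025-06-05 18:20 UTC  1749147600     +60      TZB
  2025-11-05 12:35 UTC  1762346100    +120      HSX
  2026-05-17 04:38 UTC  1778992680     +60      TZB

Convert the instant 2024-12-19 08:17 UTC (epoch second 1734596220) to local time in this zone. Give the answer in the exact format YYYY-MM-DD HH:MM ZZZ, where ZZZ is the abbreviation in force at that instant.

Query: 2024-12-19 08:17 UTC
Rule 1/4 (HSX, +02:00): 2024-12-15 15:34 UTC ≤ query < 2025-06-05 18:20 UTC
8·60 + 17 + 120 = 617 min
617 = 0·1440 + 617; 617 = 10·60 + 17 → 10:17, same day
→ 2024-12-19 10:17 HSX

2024-12-19 10:17 HSX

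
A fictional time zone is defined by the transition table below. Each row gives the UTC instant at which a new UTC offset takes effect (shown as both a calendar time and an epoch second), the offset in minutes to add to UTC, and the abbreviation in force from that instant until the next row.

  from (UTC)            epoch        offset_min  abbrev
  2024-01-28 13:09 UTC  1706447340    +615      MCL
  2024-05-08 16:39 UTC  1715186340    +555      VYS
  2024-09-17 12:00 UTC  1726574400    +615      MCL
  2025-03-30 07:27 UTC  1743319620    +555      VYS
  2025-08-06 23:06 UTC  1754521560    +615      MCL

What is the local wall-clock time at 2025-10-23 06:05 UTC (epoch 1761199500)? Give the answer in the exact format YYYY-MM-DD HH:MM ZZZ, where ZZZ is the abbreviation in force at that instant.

2025-10-23 16:20 MCL

Query: 2025-10-23 06:05 UTC
Rule 5/5 (MCL, +10:15): 2025-08-06 23:06 UTC ≤ query < +∞
6·60 + 5 + 615 = 980 min
980 = 0·1440 + 980; 980 = 16·60 + 20 → 16:20, same day
→ 2025-10-23 16:20 MCL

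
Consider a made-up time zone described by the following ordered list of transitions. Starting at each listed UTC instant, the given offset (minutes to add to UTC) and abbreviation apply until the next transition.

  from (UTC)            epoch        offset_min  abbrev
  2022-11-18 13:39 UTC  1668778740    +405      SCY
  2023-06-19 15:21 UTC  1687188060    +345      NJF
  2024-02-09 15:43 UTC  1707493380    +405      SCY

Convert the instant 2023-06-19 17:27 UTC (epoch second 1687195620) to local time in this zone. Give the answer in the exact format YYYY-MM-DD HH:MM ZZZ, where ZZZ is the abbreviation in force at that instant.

Query: 2023-06-19 17:27 UTC
Rule 2/3 (NJF, +05:45): 2023-06-19 15:21 UTC ≤ query < 2024-02-09 15:43 UTC
17·60 + 27 + 345 = 1392 min
1392 = 0·1440 + 1392; 1392 = 23·60 + 12 → 23:12, same day
→ 2023-06-19 23:12 NJF

2023-06-19 23:12 NJF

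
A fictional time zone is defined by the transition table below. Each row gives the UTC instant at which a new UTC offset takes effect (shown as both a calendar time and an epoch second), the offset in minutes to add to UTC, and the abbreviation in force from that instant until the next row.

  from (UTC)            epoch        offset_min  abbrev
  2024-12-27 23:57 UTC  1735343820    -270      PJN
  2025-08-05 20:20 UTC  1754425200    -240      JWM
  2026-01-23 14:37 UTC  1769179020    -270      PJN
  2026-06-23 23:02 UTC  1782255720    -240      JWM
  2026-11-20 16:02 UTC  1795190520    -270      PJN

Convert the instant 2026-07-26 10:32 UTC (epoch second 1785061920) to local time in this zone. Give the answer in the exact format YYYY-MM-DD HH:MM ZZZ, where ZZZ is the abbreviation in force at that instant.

Query: 2026-07-26 10:32 UTC
Rule 4/5 (JWM, -04:00): 2026-06-23 23:02 UTC ≤ query < 2026-11-20 16:02 UTC
10·60 + 32 - 240 = 392 min
392 = 0·1440 + 392; 392 = 6·60 + 32 → 06:32, same day
→ 2026-07-26 06:32 JWM

2026-07-26 06:32 JWM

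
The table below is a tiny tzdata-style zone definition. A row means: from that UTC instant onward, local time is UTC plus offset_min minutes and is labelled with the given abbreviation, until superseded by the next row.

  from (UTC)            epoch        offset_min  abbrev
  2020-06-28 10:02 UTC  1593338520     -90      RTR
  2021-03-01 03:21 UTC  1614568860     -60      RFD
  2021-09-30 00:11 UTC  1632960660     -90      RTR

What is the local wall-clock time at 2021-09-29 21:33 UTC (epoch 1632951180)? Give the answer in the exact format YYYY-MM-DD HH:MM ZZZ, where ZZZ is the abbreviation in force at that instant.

Query: 2021-09-29 21:33 UTC
Rule 2/3 (RFD, -01:00): 2021-03-01 03:21 UTC ≤ query < 2021-09-30 00:11 UTC
21·60 + 33 - 60 = 1233 min
1233 = 0·1440 + 1233; 1233 = 20·60 + 33 → 20:33, same day
→ 2021-09-29 20:33 RFD

2021-09-29 20:33 RFD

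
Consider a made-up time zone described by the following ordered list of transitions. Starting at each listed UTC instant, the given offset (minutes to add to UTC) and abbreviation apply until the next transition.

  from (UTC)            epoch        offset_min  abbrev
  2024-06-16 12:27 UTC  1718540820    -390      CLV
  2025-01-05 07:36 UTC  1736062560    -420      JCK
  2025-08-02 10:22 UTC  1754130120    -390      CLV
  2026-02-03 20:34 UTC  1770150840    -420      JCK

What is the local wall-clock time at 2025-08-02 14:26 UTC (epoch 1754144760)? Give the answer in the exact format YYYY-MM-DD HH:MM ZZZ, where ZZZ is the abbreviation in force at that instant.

2025-08-02 07:56 CLV

Query: 2025-08-02 14:26 UTC
Rule 3/4 (CLV, -06:30): 2025-08-02 10:22 UTC ≤ query < 2026-02-03 20:34 UTC
14·60 + 26 - 390 = 476 min
476 = 0·1440 + 476; 476 = 7·60 + 56 → 07:56, same day
→ 2025-08-02 07:56 CLV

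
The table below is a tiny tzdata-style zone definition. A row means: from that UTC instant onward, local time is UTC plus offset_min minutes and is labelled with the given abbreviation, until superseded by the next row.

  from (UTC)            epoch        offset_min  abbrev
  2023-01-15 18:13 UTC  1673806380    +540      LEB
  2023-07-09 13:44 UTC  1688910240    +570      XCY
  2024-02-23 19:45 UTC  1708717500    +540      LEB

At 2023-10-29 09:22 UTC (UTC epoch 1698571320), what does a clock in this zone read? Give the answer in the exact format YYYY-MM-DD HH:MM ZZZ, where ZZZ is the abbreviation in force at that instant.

Query: 2023-10-29 09:22 UTC
Rule 2/3 (XCY, +09:30): 2023-07-09 13:44 UTC ≤ query < 2024-02-23 19:45 UTC
9·60 + 22 + 570 = 1132 min
1132 = 0·1440 + 1132; 1132 = 18·60 + 52 → 18:52, same day
→ 2023-10-29 18:52 XCY

2023-10-29 18:52 XCY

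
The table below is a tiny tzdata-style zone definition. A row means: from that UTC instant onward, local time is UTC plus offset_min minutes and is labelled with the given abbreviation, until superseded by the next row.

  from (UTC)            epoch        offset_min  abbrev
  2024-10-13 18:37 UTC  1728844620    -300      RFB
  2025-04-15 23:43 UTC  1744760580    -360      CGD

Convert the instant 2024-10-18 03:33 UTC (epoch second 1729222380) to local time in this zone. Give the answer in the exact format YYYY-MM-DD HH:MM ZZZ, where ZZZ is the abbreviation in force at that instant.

Query: 2024-10-18 03:33 UTC
Rule 1/2 (RFB, -05:00): 2024-10-13 18:37 UTC ≤ query < 2025-04-15 23:43 UTC
3·60 + 33 - 300 = -87 min
-87 = -1·1440 + 1353; 1353 = 22·60 + 33 → 22:33, 2024-10-18 - 1 day = 2024-10-17
→ 2024-10-17 22:33 RFB

2024-10-17 22:33 RFB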